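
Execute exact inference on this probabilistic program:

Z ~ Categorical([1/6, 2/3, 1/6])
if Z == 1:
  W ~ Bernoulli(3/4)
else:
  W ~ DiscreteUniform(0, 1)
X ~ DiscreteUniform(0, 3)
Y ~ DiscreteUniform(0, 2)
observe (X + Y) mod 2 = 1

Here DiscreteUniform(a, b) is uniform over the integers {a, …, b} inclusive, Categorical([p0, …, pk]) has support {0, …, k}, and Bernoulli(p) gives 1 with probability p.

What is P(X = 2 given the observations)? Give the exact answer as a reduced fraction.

Enumerate traces; 36 have nonzero weight after conditioning:
  (Z=0, W=0, X=0, Y=1) weight 1/144
  (Z=0, W=0, X=1, Y=0) weight 1/144
  (Z=0, W=0, X=1, Y=2) weight 1/144
  (Z=0, W=0, X=2, Y=1) weight 1/144
  (Z=0, W=0, X=3, Y=0) weight 1/144
  (Z=0, W=0, X=3, Y=2) weight 1/144
  (Z=0, W=1, X=0, Y=1) weight 1/144
  (Z=0, W=1, X=1, Y=0) weight 1/144
  … 28 more
Group by X:
  weight(X=0) = 1/12
  weight(X=1) = 1/6
  weight(X=2) = 1/12
  weight(X=3) = 1/6
Total weight = 1/12 + 1/6 + 1/12 + 1/6 = 1/2
P(X=0 | obs) = 1/12 / 1/2 = 1/6
P(X=1 | obs) = 1/6 / 1/2 = 1/3
P(X=2 | obs) = 1/12 / 1/2 = 1/6
P(X=3 | obs) = 1/6 / 1/2 = 1/3

P(X = 2 | obs) = 1/6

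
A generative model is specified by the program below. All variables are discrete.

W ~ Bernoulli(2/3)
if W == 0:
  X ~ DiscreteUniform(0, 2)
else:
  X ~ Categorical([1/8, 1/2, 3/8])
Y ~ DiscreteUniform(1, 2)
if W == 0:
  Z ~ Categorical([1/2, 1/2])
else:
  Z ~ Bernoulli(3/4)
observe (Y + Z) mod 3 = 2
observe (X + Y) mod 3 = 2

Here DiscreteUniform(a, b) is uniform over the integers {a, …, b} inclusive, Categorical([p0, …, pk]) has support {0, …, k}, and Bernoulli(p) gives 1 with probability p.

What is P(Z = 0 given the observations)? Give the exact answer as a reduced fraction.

Enumerate traces; 4 have nonzero weight after conditioning:
  (W=0, X=0, Y=2, Z=0) weight 1/36
  (W=0, X=1, Y=1, Z=1) weight 1/36
  (W=1, X=0, Y=2, Z=0) weight 1/96
  (W=1, X=1, Y=1, Z=1) weight 1/8
Group by Z:
  weight(Z=0) = 11/288
  weight(Z=1) = 11/72
Total weight = 11/288 + 11/72 = 55/288
P(Z=0 | obs) = 11/288 / 55/288 = 1/5
P(Z=1 | obs) = 11/72 / 55/288 = 4/5

P(Z = 0 | obs) = 1/5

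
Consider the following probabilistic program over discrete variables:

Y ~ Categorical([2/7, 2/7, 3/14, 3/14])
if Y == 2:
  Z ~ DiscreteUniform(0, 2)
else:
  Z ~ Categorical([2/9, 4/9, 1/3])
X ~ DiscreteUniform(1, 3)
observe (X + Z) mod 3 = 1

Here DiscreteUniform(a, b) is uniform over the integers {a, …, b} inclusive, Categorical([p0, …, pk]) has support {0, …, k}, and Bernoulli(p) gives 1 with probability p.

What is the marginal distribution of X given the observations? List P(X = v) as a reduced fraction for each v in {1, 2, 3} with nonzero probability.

P(X=1) = 31/126, P(X=2) = 1/3, P(X=3) = 53/126

Enumerate traces; 12 have nonzero weight after conditioning:
  (Y=0, Z=0, X=1) weight 4/189
  (Y=0, Z=1, X=3) weight 8/189
  (Y=0, Z=2, X=2) weight 2/63
  (Y=1, Z=0, X=1) weight 4/189
  (Y=1, Z=1, X=3) weight 8/189
  (Y=1, Z=2, X=2) weight 2/63
  (Y=2, Z=0, X=1) weight 1/42
  (Y=2, Z=1, X=3) weight 1/42
  … 4 more
Group by X:
  weight(X=1) = 31/378
  weight(X=2) = 1/9
  weight(X=3) = 53/378
Total weight = 31/378 + 1/9 + 53/378 = 1/3
P(X=1 | obs) = 31/378 / 1/3 = 31/126
P(X=2 | obs) = 1/9 / 1/3 = 1/3
P(X=3 | obs) = 53/378 / 1/3 = 53/126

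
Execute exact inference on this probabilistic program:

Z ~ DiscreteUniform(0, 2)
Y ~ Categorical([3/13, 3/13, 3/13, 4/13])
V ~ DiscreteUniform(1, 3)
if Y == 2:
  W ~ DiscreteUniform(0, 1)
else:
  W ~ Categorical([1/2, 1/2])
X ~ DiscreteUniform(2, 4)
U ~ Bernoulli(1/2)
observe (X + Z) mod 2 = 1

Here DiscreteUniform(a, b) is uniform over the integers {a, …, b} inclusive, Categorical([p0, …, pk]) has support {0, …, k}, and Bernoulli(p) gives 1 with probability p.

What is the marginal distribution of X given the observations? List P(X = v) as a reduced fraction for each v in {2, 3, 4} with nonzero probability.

Enumerate traces; 192 have nonzero weight after conditioning:
  (Z=0, Y=0, V=1, W=0, X=3, U=0) weight 1/468
  (Z=0, Y=0, V=1, W=0, X=3, U=1) weight 1/468
  (Z=0, Y=0, V=1, W=1, X=3, U=0) weight 1/468
  (Z=0, Y=0, V=1, W=1, X=3, U=1) weight 1/468
  (Z=0, Y=0, V=2, W=0, X=3, U=0) weight 1/468
  (Z=0, Y=0, V=2, W=0, X=3, U=1) weight 1/468
  (Z=0, Y=0, V=2, W=1, X=3, U=0) weight 1/468
  (Z=0, Y=0, V=2, W=1, X=3, U=1) weight 1/468
  (Z=1, Y=0, V=1, W=0, X=2, U=0) weight 1/468
  (Z=1, Y=0, V=1, W=0, X=4, U=0) weight 1/468
  … 182 more
Group by X:
  weight(X=2) = 1/9
  weight(X=3) = 2/9
  weight(X=4) = 1/9
Total weight = 1/9 + 2/9 + 1/9 = 4/9
P(X=2 | obs) = 1/9 / 4/9 = 1/4
P(X=3 | obs) = 2/9 / 4/9 = 1/2
P(X=4 | obs) = 1/9 / 4/9 = 1/4

P(X=2) = 1/4, P(X=3) = 1/2, P(X=4) = 1/4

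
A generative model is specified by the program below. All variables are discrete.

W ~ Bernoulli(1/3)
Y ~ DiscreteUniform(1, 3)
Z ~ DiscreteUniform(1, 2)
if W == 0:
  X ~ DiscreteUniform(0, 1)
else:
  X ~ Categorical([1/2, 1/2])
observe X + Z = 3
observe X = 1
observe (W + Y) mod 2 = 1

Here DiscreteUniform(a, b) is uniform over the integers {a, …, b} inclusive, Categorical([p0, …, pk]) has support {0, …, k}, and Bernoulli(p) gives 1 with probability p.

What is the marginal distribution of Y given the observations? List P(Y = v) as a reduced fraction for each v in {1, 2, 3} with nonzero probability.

Enumerate traces; 3 have nonzero weight after conditioning:
  (W=0, Y=1, Z=2, X=1) weight 1/18
  (W=0, Y=3, Z=2, X=1) weight 1/18
  (W=1, Y=2, Z=2, X=1) weight 1/36
Group by Y:
  weight(Y=1) = 1/18
  weight(Y=2) = 1/36
  weight(Y=3) = 1/18
Total weight = 1/18 + 1/36 + 1/18 = 5/36
P(Y=1 | obs) = 1/18 / 5/36 = 2/5
P(Y=2 | obs) = 1/36 / 5/36 = 1/5
P(Y=3 | obs) = 1/18 / 5/36 = 2/5

P(Y=1) = 2/5, P(Y=2) = 1/5, P(Y=3) = 2/5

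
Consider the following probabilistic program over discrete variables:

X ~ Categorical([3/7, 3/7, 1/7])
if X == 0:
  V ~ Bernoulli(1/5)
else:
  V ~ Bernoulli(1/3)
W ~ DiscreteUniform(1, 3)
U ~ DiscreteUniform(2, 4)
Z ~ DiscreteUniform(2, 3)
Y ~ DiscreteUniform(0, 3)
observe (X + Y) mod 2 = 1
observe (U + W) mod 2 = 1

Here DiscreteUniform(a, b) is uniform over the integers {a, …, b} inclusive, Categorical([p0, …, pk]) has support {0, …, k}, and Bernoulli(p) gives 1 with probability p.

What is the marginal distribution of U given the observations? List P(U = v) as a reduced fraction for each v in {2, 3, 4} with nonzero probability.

Enumerate traces; 120 have nonzero weight after conditioning:
  (X=0, V=0, W=1, U=2, Z=2, Y=1) weight 1/210
  (X=0, V=0, W=1, U=2, Z=2, Y=3) weight 1/210
  (X=0, V=0, W=1, U=2, Z=3, Y=1) weight 1/210
  (X=0, V=0, W=1, U=2, Z=3, Y=3) weight 1/210
  (X=0, V=0, W=1, U=4, Z=2, Y=1) weight 1/210
  (X=0, V=0, W=1, U=4, Z=2, Y=3) weight 1/210
  (X=0, V=0, W=1, U=4, Z=3, Y=1) weight 1/210
  (X=0, V=0, W=1, U=4, Z=3, Y=3) weight 1/210
  (X=0, V=0, W=2, U=3, Z=2, Y=1) weight 1/210
  … 111 more
Group by U:
  weight(U=2) = 1/9
  weight(U=3) = 1/18
  weight(U=4) = 1/9
Total weight = 1/9 + 1/18 + 1/9 = 5/18
P(U=2 | obs) = 1/9 / 5/18 = 2/5
P(U=3 | obs) = 1/18 / 5/18 = 1/5
P(U=4 | obs) = 1/9 / 5/18 = 2/5

P(U=2) = 2/5, P(U=3) = 1/5, P(U=4) = 2/5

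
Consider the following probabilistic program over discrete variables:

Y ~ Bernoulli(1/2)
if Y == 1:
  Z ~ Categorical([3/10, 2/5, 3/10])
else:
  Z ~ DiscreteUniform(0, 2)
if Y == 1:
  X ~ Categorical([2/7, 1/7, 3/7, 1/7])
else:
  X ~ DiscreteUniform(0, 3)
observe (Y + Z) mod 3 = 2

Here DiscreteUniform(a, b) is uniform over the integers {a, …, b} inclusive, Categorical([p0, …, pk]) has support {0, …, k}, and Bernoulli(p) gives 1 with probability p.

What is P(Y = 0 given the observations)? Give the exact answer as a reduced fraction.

P(Y = 0 | obs) = 5/11

Enumerate traces; 8 have nonzero weight after conditioning:
  (Y=0, Z=2, X=0) weight 1/24
  (Y=0, Z=2, X=1) weight 1/24
  (Y=0, Z=2, X=2) weight 1/24
  (Y=0, Z=2, X=3) weight 1/24
  (Y=1, Z=1, X=0) weight 2/35
  (Y=1, Z=1, X=1) weight 1/35
  (Y=1, Z=1, X=2) weight 3/35
  (Y=1, Z=1, X=3) weight 1/35
Group by Y:
  weight(Y=0) = 1/6
  weight(Y=1) = 1/5
Total weight = 1/6 + 1/5 = 11/30
P(Y=0 | obs) = 1/6 / 11/30 = 5/11
P(Y=1 | obs) = 1/5 / 11/30 = 6/11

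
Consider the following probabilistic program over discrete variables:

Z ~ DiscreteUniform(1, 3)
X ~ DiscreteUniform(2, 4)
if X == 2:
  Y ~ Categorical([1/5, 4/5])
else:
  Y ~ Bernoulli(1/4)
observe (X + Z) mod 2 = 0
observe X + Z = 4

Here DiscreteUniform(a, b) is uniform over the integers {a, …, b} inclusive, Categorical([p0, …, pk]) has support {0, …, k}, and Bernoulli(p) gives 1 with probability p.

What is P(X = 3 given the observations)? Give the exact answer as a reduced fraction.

P(X = 3 | obs) = 1/2

Enumerate traces; 4 have nonzero weight after conditioning:
  (Z=1, X=3, Y=0) weight 1/12
  (Z=1, X=3, Y=1) weight 1/36
  (Z=2, X=2, Y=0) weight 1/45
  (Z=2, X=2, Y=1) weight 4/45
Group by X:
  weight(X=2) = 1/9
  weight(X=3) = 1/9
Total weight = 1/9 + 1/9 = 2/9
P(X=2 | obs) = 1/9 / 2/9 = 1/2
P(X=3 | obs) = 1/9 / 2/9 = 1/2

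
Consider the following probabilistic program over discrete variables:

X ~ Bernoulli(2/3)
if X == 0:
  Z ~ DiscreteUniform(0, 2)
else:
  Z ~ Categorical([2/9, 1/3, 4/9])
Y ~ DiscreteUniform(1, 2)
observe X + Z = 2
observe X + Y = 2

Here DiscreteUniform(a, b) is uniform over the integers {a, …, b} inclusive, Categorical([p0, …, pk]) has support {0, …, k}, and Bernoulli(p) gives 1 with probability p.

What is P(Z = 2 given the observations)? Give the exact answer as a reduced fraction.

Enumerate traces; 2 have nonzero weight after conditioning:
  (X=0, Z=2, Y=2) weight 1/18
  (X=1, Z=1, Y=1) weight 1/9
Group by Z:
  weight(Z=1) = 1/9
  weight(Z=2) = 1/18
Total weight = 1/9 + 1/18 = 1/6
P(Z=1 | obs) = 1/9 / 1/6 = 2/3
P(Z=2 | obs) = 1/18 / 1/6 = 1/3

P(Z = 2 | obs) = 1/3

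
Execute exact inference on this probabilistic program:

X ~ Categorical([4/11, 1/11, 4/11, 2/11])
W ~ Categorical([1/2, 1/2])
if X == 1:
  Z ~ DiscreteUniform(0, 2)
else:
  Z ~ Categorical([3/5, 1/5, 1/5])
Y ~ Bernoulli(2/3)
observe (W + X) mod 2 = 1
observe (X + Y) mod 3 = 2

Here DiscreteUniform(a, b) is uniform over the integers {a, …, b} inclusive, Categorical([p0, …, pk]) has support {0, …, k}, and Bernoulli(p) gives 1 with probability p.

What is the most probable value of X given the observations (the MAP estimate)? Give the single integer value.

argmax_v P(X = v | obs) = 2

Enumerate traces; 6 have nonzero weight after conditioning:
  (X=1, W=0, Z=0, Y=1) weight 1/99
  (X=1, W=0, Z=1, Y=1) weight 1/99
  (X=1, W=0, Z=2, Y=1) weight 1/99
  (X=2, W=1, Z=0, Y=0) weight 2/55
  (X=2, W=1, Z=1, Y=0) weight 2/165
  (X=2, W=1, Z=2, Y=0) weight 2/165
Group by X:
  weight(X=1) = 1/33
  weight(X=2) = 2/33
Total weight = 1/33 + 2/33 = 1/11
P(X=1 | obs) = 1/33 / 1/11 = 1/3
P(X=2 | obs) = 2/33 / 1/11 = 2/3
argmax = 2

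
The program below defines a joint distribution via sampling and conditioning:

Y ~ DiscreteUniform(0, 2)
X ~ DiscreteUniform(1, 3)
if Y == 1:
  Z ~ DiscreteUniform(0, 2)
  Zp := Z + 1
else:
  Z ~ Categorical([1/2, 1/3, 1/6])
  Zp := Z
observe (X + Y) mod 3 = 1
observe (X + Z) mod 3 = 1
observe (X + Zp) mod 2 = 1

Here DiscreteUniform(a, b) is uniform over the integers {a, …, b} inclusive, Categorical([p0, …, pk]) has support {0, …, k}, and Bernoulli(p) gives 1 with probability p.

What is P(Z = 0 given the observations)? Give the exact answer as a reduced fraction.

Enumerate traces; 2 have nonzero weight after conditioning:
  (Y=0, X=1, Z=0) weight 1/18
  (Y=1, X=3, Z=1) weight 1/27
Group by Z:
  weight(Z=0) = 1/18
  weight(Z=1) = 1/27
Total weight = 1/18 + 1/27 = 5/54
P(Z=0 | obs) = 1/18 / 5/54 = 3/5
P(Z=1 | obs) = 1/27 / 5/54 = 2/5

P(Z = 0 | obs) = 3/5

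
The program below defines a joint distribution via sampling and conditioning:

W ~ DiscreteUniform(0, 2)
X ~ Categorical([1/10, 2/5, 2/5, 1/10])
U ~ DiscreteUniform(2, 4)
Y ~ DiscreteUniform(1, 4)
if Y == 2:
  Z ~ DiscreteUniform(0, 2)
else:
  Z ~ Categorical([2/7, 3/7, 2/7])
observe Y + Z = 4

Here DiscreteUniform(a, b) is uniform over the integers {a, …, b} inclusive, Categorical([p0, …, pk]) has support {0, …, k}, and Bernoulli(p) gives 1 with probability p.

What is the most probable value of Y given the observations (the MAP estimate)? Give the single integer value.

Enumerate traces; 108 have nonzero weight after conditioning:
  (W=0, X=0, U=2, Y=2, Z=2) weight 1/1080
  (W=0, X=0, U=2, Y=3, Z=1) weight 1/840
  (W=0, X=0, U=2, Y=4, Z=0) weight 1/1260
  (W=0, X=0, U=3, Y=2, Z=2) weight 1/1080
  (W=0, X=0, U=3, Y=3, Z=1) weight 1/840
  (W=0, X=0, U=3, Y=4, Z=0) weight 1/1260
  (W=0, X=0, U=4, Y=2, Z=2) weight 1/1080
  (W=0, X=0, U=4, Y=3, Z=1) weight 1/840
  … 100 more
Group by Y:
  weight(Y=2) = 1/12
  weight(Y=3) = 3/28
  weight(Y=4) = 1/14
Total weight = 1/12 + 3/28 + 1/14 = 11/42
P(Y=2 | obs) = 1/12 / 11/42 = 7/22
P(Y=3 | obs) = 3/28 / 11/42 = 9/22
P(Y=4 | obs) = 1/14 / 11/42 = 3/11
argmax = 3

argmax_v P(Y = v | obs) = 3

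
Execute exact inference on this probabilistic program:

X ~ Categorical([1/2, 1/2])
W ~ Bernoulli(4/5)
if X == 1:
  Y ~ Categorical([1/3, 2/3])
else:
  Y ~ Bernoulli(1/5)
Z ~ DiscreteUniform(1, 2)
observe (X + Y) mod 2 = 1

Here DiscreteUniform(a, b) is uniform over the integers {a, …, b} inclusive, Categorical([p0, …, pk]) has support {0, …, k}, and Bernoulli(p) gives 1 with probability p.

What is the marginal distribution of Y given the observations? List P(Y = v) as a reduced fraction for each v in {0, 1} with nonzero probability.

P(Y=0) = 5/8, P(Y=1) = 3/8

Enumerate traces; 8 have nonzero weight after conditioning:
  (X=0, W=0, Y=1, Z=1) weight 1/100
  (X=0, W=0, Y=1, Z=2) weight 1/100
  (X=0, W=1, Y=1, Z=1) weight 1/25
  (X=0, W=1, Y=1, Z=2) weight 1/25
  (X=1, W=0, Y=0, Z=1) weight 1/60
  (X=1, W=0, Y=0, Z=2) weight 1/60
  (X=1, W=1, Y=0, Z=1) weight 1/15
  (X=1, W=1, Y=0, Z=2) weight 1/15
Group by Y:
  weight(Y=0) = 1/6
  weight(Y=1) = 1/10
Total weight = 1/6 + 1/10 = 4/15
P(Y=0 | obs) = 1/6 / 4/15 = 5/8
P(Y=1 | obs) = 1/10 / 4/15 = 3/8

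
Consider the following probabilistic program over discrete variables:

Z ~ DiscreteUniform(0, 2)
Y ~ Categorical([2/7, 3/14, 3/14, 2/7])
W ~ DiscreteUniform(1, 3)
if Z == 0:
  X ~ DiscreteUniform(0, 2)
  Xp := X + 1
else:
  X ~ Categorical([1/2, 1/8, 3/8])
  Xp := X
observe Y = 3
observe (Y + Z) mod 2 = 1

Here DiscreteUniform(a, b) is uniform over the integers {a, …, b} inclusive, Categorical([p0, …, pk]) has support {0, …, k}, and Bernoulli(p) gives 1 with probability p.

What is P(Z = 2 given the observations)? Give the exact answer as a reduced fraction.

P(Z = 2 | obs) = 1/2

Enumerate traces; 18 have nonzero weight after conditioning:
  (Z=0, Y=3, W=1, X=0) weight 2/189
  (Z=0, Y=3, W=1, X=1) weight 2/189
  (Z=0, Y=3, W=1, X=2) weight 2/189
  (Z=0, Y=3, W=2, X=0) weight 2/189
  (Z=0, Y=3, W=2, X=1) weight 2/189
  (Z=0, Y=3, W=2, X=2) weight 2/189
  (Z=0, Y=3, W=3, X=0) weight 2/189
  (Z=0, Y=3, W=3, X=1) weight 2/189
  (Z=2, Y=3, W=1, X=0) weight 1/63
  … 9 more
Group by Z:
  weight(Z=0) = 2/21
  weight(Z=2) = 2/21
Total weight = 2/21 + 2/21 = 4/21
P(Z=0 | obs) = 2/21 / 4/21 = 1/2
P(Z=2 | obs) = 2/21 / 4/21 = 1/2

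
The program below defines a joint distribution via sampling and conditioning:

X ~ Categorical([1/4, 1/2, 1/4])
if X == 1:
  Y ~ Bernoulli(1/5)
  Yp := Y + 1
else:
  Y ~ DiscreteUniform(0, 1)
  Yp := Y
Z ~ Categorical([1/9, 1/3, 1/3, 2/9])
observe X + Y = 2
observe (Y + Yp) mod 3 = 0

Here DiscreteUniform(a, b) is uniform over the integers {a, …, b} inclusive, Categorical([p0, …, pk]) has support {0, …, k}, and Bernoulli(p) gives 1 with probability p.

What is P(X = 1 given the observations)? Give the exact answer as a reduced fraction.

Enumerate traces; 8 have nonzero weight after conditioning:
  (X=1, Y=1, Z=0) weight 1/90
  (X=1, Y=1, Z=1) weight 1/30
  (X=1, Y=1, Z=2) weight 1/30
  (X=1, Y=1, Z=3) weight 1/45
  (X=2, Y=0, Z=0) weight 1/72
  (X=2, Y=0, Z=1) weight 1/24
  (X=2, Y=0, Z=2) weight 1/24
  (X=2, Y=0, Z=3) weight 1/36
Group by X:
  weight(X=1) = 1/10
  weight(X=2) = 1/8
Total weight = 1/10 + 1/8 = 9/40
P(X=1 | obs) = 1/10 / 9/40 = 4/9
P(X=2 | obs) = 1/8 / 9/40 = 5/9

P(X = 1 | obs) = 4/9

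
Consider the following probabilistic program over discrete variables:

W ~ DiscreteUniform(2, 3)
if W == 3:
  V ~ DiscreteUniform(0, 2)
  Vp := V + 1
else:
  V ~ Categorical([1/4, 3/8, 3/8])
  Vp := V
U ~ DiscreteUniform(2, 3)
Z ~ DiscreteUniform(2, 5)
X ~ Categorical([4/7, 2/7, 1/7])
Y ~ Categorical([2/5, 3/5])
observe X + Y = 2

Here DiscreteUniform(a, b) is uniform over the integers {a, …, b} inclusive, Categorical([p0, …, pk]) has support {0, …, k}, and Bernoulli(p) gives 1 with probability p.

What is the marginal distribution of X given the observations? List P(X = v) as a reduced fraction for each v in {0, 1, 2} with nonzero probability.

Enumerate traces; 96 have nonzero weight after conditioning:
  (W=2, V=0, U=2, Z=2, X=1, Y=1) weight 3/1120
  (W=2, V=0, U=2, Z=2, X=2, Y=0) weight 1/1120
  (W=2, V=0, U=2, Z=3, X=1, Y=1) weight 3/1120
  (W=2, V=0, U=2, Z=3, X=2, Y=0) weight 1/1120
  (W=2, V=0, U=2, Z=4, X=1, Y=1) weight 3/1120
  (W=2, V=0, U=2, Z=4, X=2, Y=0) weight 1/1120
  (W=2, V=0, U=2, Z=5, X=1, Y=1) weight 3/1120
  (W=2, V=0, U=2, Z=5, X=2, Y=0) weight 1/1120
  … 88 more
Group by X:
  weight(X=1) = 6/35
  weight(X=2) = 2/35
Total weight = 6/35 + 2/35 = 8/35
P(X=1 | obs) = 6/35 / 8/35 = 3/4
P(X=2 | obs) = 2/35 / 8/35 = 1/4

P(X=1) = 3/4, P(X=2) = 1/4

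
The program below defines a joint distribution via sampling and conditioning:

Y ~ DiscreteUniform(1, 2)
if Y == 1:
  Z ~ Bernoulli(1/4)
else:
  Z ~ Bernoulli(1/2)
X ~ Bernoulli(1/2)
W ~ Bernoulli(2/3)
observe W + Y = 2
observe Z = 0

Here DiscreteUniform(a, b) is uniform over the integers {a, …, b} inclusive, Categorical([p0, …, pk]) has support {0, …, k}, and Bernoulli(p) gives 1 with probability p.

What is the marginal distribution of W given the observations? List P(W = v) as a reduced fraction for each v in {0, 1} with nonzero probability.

P(W=0) = 1/4, P(W=1) = 3/4

Enumerate traces; 4 have nonzero weight after conditioning:
  (Y=1, Z=0, X=0, W=1) weight 1/8
  (Y=1, Z=0, X=1, W=1) weight 1/8
  (Y=2, Z=0, X=0, W=0) weight 1/24
  (Y=2, Z=0, X=1, W=0) weight 1/24
Group by W:
  weight(W=0) = 1/12
  weight(W=1) = 1/4
Total weight = 1/12 + 1/4 = 1/3
P(W=0 | obs) = 1/12 / 1/3 = 1/4
P(W=1 | obs) = 1/4 / 1/3 = 3/4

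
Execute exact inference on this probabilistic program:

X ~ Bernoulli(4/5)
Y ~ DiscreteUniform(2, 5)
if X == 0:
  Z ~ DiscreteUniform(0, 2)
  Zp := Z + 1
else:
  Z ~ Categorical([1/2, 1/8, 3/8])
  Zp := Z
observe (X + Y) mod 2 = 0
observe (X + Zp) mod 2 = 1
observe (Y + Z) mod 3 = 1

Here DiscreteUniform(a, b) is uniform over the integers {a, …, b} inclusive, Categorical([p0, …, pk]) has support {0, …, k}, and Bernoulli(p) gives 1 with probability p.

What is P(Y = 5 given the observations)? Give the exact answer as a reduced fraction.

Enumerate traces; 3 have nonzero weight after conditioning:
  (X=0, Y=2, Z=2) weight 1/60
  (X=0, Y=4, Z=0) weight 1/60
  (X=1, Y=5, Z=2) weight 3/40
Group by Y:
  weight(Y=2) = 1/60
  weight(Y=4) = 1/60
  weight(Y=5) = 3/40
Total weight = 1/60 + 1/60 + 3/40 = 13/120
P(Y=2 | obs) = 1/60 / 13/120 = 2/13
P(Y=4 | obs) = 1/60 / 13/120 = 2/13
P(Y=5 | obs) = 3/40 / 13/120 = 9/13

P(Y = 5 | obs) = 9/13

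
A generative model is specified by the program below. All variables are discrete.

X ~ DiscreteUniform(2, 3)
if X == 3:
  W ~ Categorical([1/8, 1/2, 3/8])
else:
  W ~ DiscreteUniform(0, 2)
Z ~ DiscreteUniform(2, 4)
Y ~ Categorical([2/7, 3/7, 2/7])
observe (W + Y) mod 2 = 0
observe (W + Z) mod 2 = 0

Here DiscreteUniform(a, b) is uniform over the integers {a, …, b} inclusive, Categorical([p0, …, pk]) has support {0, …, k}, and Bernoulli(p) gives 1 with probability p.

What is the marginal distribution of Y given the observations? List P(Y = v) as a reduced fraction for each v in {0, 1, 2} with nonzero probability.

P(Y=0) = 28/71, P(Y=1) = 15/71, P(Y=2) = 28/71

Enumerate traces; 18 have nonzero weight after conditioning:
  (X=2, W=0, Z=2, Y=0) weight 1/63
  (X=2, W=0, Z=2, Y=2) weight 1/63
  (X=2, W=0, Z=4, Y=0) weight 1/63
  (X=2, W=0, Z=4, Y=2) weight 1/63
  (X=2, W=1, Z=3, Y=1) weight 1/42
  (X=2, W=2, Z=2, Y=0) weight 1/63
  (X=2, W=2, Z=2, Y=2) weight 1/63
  (X=2, W=2, Z=4, Y=0) weight 1/63
  … 10 more
Group by Y:
  weight(Y=0) = 1/9
  weight(Y=1) = 5/84
  weight(Y=2) = 1/9
Total weight = 1/9 + 5/84 + 1/9 = 71/252
P(Y=0 | obs) = 1/9 / 71/252 = 28/71
P(Y=1 | obs) = 5/84 / 71/252 = 15/71
P(Y=2 | obs) = 1/9 / 71/252 = 28/71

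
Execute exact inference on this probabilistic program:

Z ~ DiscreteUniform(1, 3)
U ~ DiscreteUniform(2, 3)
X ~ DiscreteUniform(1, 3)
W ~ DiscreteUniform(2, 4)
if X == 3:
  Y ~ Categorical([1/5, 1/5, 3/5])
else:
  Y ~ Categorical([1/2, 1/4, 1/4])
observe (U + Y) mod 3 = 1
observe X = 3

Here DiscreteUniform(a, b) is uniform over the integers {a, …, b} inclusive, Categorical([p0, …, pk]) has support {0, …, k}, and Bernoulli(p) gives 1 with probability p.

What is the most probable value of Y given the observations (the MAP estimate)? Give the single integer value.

argmax_v P(Y = v | obs) = 2

Enumerate traces; 18 have nonzero weight after conditioning:
  (Z=1, U=2, X=3, W=2, Y=2) weight 1/90
  (Z=1, U=2, X=3, W=3, Y=2) weight 1/90
  (Z=1, U=2, X=3, W=4, Y=2) weight 1/90
  (Z=1, U=3, X=3, W=2, Y=1) weight 1/270
  (Z=1, U=3, X=3, W=3, Y=1) weight 1/270
  (Z=1, U=3, X=3, W=4, Y=1) weight 1/270
  (Z=2, U=2, X=3, W=2, Y=2) weight 1/90
  (Z=2, U=2, X=3, W=3, Y=2) weight 1/90
  … 10 more
Group by Y:
  weight(Y=1) = 1/30
  weight(Y=2) = 1/10
Total weight = 1/30 + 1/10 = 2/15
P(Y=1 | obs) = 1/30 / 2/15 = 1/4
P(Y=2 | obs) = 1/10 / 2/15 = 3/4
argmax = 2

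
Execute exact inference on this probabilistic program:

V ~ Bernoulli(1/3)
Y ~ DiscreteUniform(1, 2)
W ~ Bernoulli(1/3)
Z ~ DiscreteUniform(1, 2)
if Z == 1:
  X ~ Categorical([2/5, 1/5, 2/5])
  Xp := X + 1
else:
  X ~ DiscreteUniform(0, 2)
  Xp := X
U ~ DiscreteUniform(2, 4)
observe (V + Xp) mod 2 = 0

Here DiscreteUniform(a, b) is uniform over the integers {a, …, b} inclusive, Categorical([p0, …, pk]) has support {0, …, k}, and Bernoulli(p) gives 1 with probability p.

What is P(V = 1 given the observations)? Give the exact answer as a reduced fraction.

P(V = 1 | obs) = 17/43

Enumerate traces; 72 have nonzero weight after conditioning:
  (V=0, Y=1, W=0, Z=1, X=1, U=2) weight 1/135
  (V=0, Y=1, W=0, Z=1, X=1, U=3) weight 1/135
  (V=0, Y=1, W=0, Z=1, X=1, U=4) weight 1/135
  (V=0, Y=1, W=0, Z=2, X=0, U=2) weight 1/81
  (V=0, Y=1, W=0, Z=2, X=0, U=3) weight 1/81
  (V=0, Y=1, W=0, Z=2, X=0, U=4) weight 1/81
  (V=0, Y=1, W=0, Z=2, X=2, U=2) weight 1/81
  (V=0, Y=1, W=0, Z=2, X=2, U=3) weight 1/81
  (V=1, Y=1, W=0, Z=1, X=0, U=2) weight 1/135
  … 63 more
Group by V:
  weight(V=0) = 13/45
  weight(V=1) = 17/90
Total weight = 13/45 + 17/90 = 43/90
P(V=0 | obs) = 13/45 / 43/90 = 26/43
P(V=1 | obs) = 17/90 / 43/90 = 17/43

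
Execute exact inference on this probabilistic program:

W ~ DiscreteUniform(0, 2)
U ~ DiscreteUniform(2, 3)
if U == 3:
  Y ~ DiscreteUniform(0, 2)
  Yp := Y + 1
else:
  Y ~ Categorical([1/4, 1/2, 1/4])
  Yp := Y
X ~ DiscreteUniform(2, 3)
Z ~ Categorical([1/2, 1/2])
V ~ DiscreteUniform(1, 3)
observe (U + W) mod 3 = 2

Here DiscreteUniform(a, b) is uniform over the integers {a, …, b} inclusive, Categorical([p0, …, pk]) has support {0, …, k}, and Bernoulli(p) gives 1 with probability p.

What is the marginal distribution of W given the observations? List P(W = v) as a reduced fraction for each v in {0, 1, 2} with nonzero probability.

Enumerate traces; 72 have nonzero weight after conditioning:
  (W=0, U=2, Y=0, X=2, Z=0, V=1) weight 1/288
  (W=0, U=2, Y=0, X=2, Z=0, V=2) weight 1/288
  (W=0, U=2, Y=0, X=2, Z=0, V=3) weight 1/288
  (W=0, U=2, Y=0, X=2, Z=1, V=1) weight 1/288
  (W=0, U=2, Y=0, X=2, Z=1, V=2) weight 1/288
  (W=0, U=2, Y=0, X=2, Z=1, V=3) weight 1/288
  (W=0, U=2, Y=0, X=3, Z=0, V=1) weight 1/288
  (W=0, U=2, Y=0, X=3, Z=0, V=2) weight 1/288
  (W=2, U=3, Y=0, X=2, Z=0, V=1) weight 1/216
  … 63 more
Group by W:
  weight(W=0) = 1/6
  weight(W=2) = 1/6
Total weight = 1/6 + 1/6 = 1/3
P(W=0 | obs) = 1/6 / 1/3 = 1/2
P(W=2 | obs) = 1/6 / 1/3 = 1/2

P(W=0) = 1/2, P(W=2) = 1/2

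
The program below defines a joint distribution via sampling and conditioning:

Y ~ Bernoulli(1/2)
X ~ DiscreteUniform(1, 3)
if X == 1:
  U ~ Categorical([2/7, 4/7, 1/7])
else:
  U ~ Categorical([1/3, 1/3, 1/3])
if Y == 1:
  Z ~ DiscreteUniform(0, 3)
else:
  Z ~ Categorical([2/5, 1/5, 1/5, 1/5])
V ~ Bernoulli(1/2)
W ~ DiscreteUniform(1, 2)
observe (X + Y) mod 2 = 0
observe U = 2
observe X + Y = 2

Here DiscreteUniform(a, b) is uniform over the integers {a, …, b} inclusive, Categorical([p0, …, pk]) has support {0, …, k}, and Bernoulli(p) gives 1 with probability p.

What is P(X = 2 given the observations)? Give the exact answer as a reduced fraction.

Enumerate traces; 32 have nonzero weight after conditioning:
  (Y=0, X=2, U=2, Z=0, V=0, W=1) weight 1/180
  (Y=0, X=2, U=2, Z=0, V=0, W=2) weight 1/180
  (Y=0, X=2, U=2, Z=0, V=1, W=1) weight 1/180
  (Y=0, X=2, U=2, Z=0, V=1, W=2) weight 1/180
  (Y=0, X=2, U=2, Z=1, V=0, W=1) weight 1/360
  (Y=0, X=2, U=2, Z=1, V=0, W=2) weight 1/360
  (Y=0, X=2, U=2, Z=1, V=1, W=1) weight 1/360
  (Y=0, X=2, U=2, Z=1, V=1, W=2) weight 1/360
  (Y=1, X=1, U=2, Z=0, V=0, W=1) weight 1/672
  … 23 more
Group by X:
  weight(X=1) = 1/42
  weight(X=2) = 1/18
Total weight = 1/42 + 1/18 = 5/63
P(X=1 | obs) = 1/42 / 5/63 = 3/10
P(X=2 | obs) = 1/18 / 5/63 = 7/10

P(X = 2 | obs) = 7/10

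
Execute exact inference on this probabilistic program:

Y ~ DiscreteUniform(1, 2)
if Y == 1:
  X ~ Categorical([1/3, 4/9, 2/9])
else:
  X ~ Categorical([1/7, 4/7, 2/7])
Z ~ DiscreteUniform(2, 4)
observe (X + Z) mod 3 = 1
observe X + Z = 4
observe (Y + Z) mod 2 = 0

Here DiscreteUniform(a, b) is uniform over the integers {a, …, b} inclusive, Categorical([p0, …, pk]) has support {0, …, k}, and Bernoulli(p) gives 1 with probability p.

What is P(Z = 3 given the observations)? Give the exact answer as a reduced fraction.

P(Z = 3 | obs) = 28/55

Enumerate traces; 3 have nonzero weight after conditioning:
  (Y=1, X=1, Z=3) weight 2/27
  (Y=2, X=0, Z=4) weight 1/42
  (Y=2, X=2, Z=2) weight 1/21
Group by Z:
  weight(Z=2) = 1/21
  weight(Z=3) = 2/27
  weight(Z=4) = 1/42
Total weight = 1/21 + 2/27 + 1/42 = 55/378
P(Z=2 | obs) = 1/21 / 55/378 = 18/55
P(Z=3 | obs) = 2/27 / 55/378 = 28/55
P(Z=4 | obs) = 1/42 / 55/378 = 9/55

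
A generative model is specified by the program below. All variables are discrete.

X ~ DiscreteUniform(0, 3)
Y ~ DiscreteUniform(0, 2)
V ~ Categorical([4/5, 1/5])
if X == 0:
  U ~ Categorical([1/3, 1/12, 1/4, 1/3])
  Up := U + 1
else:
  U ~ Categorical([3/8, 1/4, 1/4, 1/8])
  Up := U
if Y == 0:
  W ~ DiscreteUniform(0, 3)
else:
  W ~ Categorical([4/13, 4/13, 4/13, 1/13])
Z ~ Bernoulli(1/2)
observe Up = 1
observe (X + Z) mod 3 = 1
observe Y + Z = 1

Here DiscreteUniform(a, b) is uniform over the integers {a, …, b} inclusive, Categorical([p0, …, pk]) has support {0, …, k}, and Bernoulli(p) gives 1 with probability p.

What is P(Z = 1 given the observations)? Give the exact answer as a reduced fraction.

Enumerate traces; 24 have nonzero weight after conditioning:
  (X=0, Y=0, V=0, U=0, W=0, Z=1) weight 1/360
  (X=0, Y=0, V=0, U=0, W=1, Z=1) weight 1/360
  (X=0, Y=0, V=0, U=0, W=2, Z=1) weight 1/360
  (X=0, Y=0, V=0, U=0, W=3, Z=1) weight 1/360
  (X=0, Y=0, V=1, U=0, W=0, Z=1) weight 1/1440
  (X=0, Y=0, V=1, U=0, W=1, Z=1) weight 1/1440
  (X=0, Y=0, V=1, U=0, W=2, Z=1) weight 1/1440
  (X=0, Y=0, V=1, U=0, W=3, Z=1) weight 1/1440
  (X=1, Y=1, V=0, U=1, W=0, Z=0) weight 1/390
  … 15 more
Group by Z:
  weight(Z=0) = 1/96
  weight(Z=1) = 7/288
Total weight = 1/96 + 7/288 = 5/144
P(Z=0 | obs) = 1/96 / 5/144 = 3/10
P(Z=1 | obs) = 7/288 / 5/144 = 7/10

P(Z = 1 | obs) = 7/10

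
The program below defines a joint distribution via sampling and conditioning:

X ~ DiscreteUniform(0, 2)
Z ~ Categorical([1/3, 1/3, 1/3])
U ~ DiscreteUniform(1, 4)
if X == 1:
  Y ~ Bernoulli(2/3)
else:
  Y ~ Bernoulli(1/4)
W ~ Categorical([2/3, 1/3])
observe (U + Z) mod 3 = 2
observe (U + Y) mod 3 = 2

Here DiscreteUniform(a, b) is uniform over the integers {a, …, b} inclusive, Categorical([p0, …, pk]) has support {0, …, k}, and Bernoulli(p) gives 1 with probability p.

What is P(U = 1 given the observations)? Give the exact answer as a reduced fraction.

Enumerate traces; 18 have nonzero weight after conditioning:
  (X=0, Z=0, U=2, Y=0, W=0) weight 1/72
  (X=0, Z=0, U=2, Y=0, W=1) weight 1/144
  (X=0, Z=1, U=1, Y=1, W=0) weight 1/216
  (X=0, Z=1, U=1, Y=1, W=1) weight 1/432
  (X=0, Z=1, U=4, Y=1, W=0) weight 1/216
  (X=0, Z=1, U=4, Y=1, W=1) weight 1/432
  (X=1, Z=0, U=2, Y=0, W=0) weight 1/162
  (X=1, Z=0, U=2, Y=0, W=1) weight 1/324
  … 10 more
Group by U:
  weight(U=1) = 7/216
  weight(U=2) = 11/216
  weight(U=4) = 7/216
Total weight = 7/216 + 11/216 + 7/216 = 25/216
P(U=1 | obs) = 7/216 / 25/216 = 7/25
P(U=2 | obs) = 11/216 / 25/216 = 11/25
P(U=4 | obs) = 7/216 / 25/216 = 7/25

P(U = 1 | obs) = 7/25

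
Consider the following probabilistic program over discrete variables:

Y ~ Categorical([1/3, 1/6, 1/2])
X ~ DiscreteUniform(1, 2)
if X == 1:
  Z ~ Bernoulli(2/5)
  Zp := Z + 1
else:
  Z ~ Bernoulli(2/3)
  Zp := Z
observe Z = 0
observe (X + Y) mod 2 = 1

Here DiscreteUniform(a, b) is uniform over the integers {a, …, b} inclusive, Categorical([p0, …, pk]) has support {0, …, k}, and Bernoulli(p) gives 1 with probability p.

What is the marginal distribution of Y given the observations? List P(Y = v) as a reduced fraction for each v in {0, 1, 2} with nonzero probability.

Enumerate traces; 3 have nonzero weight after conditioning:
  (Y=0, X=1, Z=0) weight 1/10
  (Y=1, X=2, Z=0) weight 1/36
  (Y=2, X=1, Z=0) weight 3/20
Group by Y:
  weight(Y=0) = 1/10
  weight(Y=1) = 1/36
  weight(Y=2) = 3/20
Total weight = 1/10 + 1/36 + 3/20 = 5/18
P(Y=0 | obs) = 1/10 / 5/18 = 9/25
P(Y=1 | obs) = 1/36 / 5/18 = 1/10
P(Y=2 | obs) = 3/20 / 5/18 = 27/50

P(Y=0) = 9/25, P(Y=1) = 1/10, P(Y=2) = 27/50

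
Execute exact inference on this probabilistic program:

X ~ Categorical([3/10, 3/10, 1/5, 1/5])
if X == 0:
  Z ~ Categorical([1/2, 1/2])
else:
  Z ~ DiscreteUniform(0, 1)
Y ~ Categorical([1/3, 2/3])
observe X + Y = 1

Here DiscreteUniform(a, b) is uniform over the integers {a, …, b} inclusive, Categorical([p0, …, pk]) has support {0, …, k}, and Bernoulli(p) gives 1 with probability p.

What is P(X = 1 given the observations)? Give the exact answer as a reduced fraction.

P(X = 1 | obs) = 1/3

Enumerate traces; 4 have nonzero weight after conditioning:
  (X=0, Z=0, Y=1) weight 1/10
  (X=0, Z=1, Y=1) weight 1/10
  (X=1, Z=0, Y=0) weight 1/20
  (X=1, Z=1, Y=0) weight 1/20
Group by X:
  weight(X=0) = 1/5
  weight(X=1) = 1/10
Total weight = 1/5 + 1/10 = 3/10
P(X=0 | obs) = 1/5 / 3/10 = 2/3
P(X=1 | obs) = 1/10 / 3/10 = 1/3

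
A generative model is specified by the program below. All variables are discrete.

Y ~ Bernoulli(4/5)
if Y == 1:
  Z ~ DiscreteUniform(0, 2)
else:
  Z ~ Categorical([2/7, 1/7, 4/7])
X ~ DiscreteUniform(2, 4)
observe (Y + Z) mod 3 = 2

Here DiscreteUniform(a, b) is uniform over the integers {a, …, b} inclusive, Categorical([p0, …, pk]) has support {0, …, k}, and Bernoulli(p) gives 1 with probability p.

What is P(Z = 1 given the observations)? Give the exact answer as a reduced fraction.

Enumerate traces; 6 have nonzero weight after conditioning:
  (Y=0, Z=2, X=2) weight 4/105
  (Y=0, Z=2, X=3) weight 4/105
  (Y=0, Z=2, X=4) weight 4/105
  (Y=1, Z=1, X=2) weight 4/45
  (Y=1, Z=1, X=3) weight 4/45
  (Y=1, Z=1, X=4) weight 4/45
Group by Z:
  weight(Z=1) = 4/15
  weight(Z=2) = 4/35
Total weight = 4/15 + 4/35 = 8/21
P(Z=1 | obs) = 4/15 / 8/21 = 7/10
P(Z=2 | obs) = 4/35 / 8/21 = 3/10

P(Z = 1 | obs) = 7/10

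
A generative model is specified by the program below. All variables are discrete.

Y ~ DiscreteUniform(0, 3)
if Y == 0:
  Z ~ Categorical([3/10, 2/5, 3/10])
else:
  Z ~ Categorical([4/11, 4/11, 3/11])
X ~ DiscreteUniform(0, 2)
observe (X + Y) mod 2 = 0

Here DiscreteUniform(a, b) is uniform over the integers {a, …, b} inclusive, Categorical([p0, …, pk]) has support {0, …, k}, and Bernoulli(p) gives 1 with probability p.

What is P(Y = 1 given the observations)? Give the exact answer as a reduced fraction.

Enumerate traces; 18 have nonzero weight after conditioning:
  (Y=0, Z=0, X=0) weight 1/40
  (Y=0, Z=0, X=2) weight 1/40
  (Y=0, Z=1, X=0) weight 1/30
  (Y=0, Z=1, X=2) weight 1/30
  (Y=0, Z=2, X=0) weight 1/40
  (Y=0, Z=2, X=2) weight 1/40
  (Y=1, Z=0, X=1) weight 1/33
  (Y=1, Z=1, X=1) weight 1/33
  (Y=2, Z=0, X=0) weight 1/33
  (Y=3, Z=0, X=1) weight 1/33
  … 8 more
Group by Y:
  weight(Y=0) = 1/6
  weight(Y=1) = 1/12
  weight(Y=2) = 1/6
  weight(Y=3) = 1/12
Total weight = 1/6 + 1/12 + 1/6 + 1/12 = 1/2
P(Y=0 | obs) = 1/6 / 1/2 = 1/3
P(Y=1 | obs) = 1/12 / 1/2 = 1/6
P(Y=2 | obs) = 1/6 / 1/2 = 1/3
P(Y=3 | obs) = 1/12 / 1/2 = 1/6

P(Y = 1 | obs) = 1/6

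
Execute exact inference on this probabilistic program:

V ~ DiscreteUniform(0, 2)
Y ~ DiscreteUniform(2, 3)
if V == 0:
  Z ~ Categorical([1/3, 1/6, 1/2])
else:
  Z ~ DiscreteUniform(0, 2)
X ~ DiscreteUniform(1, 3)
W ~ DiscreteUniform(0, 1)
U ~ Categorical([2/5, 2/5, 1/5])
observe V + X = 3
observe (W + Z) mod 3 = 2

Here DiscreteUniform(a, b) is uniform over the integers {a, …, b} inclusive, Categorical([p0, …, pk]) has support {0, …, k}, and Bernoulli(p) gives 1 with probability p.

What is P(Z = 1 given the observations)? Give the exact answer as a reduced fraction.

Enumerate traces; 36 have nonzero weight after conditioning:
  (V=0, Y=2, Z=1, X=3, W=1, U=0) weight 1/540
  (V=0, Y=2, Z=1, X=3, W=1, U=1) weight 1/540
  (V=0, Y=2, Z=1, X=3, W=1, U=2) weight 1/1080
  (V=0, Y=2, Z=2, X=3, W=0, U=0) weight 1/180
  (V=0, Y=2, Z=2, X=3, W=0, U=1) weight 1/180
  (V=0, Y=2, Z=2, X=3, W=0, U=2) weight 1/360
  (V=0, Y=3, Z=1, X=3, W=1, U=0) weight 1/540
  (V=0, Y=3, Z=1, X=3, W=1, U=1) weight 1/540
  … 28 more
Group by Z:
  weight(Z=1) = 5/108
  weight(Z=2) = 7/108
Total weight = 5/108 + 7/108 = 1/9
P(Z=1 | obs) = 5/108 / 1/9 = 5/12
P(Z=2 | obs) = 7/108 / 1/9 = 7/12

P(Z = 1 | obs) = 5/12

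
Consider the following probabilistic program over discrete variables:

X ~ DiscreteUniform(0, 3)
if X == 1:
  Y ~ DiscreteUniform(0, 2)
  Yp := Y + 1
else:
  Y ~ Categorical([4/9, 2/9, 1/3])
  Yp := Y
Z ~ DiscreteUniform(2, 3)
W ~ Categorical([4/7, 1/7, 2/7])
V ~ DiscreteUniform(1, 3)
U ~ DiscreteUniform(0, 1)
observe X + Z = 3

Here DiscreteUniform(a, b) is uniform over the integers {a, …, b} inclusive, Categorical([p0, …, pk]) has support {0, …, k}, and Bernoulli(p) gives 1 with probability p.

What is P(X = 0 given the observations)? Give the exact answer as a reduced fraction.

P(X = 0 | obs) = 1/2

Enumerate traces; 108 have nonzero weight after conditioning:
  (X=0, Y=0, Z=3, W=0, V=1, U=0) weight 1/189
  (X=0, Y=0, Z=3, W=0, V=1, U=1) weight 1/189
  (X=0, Y=0, Z=3, W=0, V=2, U=0) weight 1/189
  (X=0, Y=0, Z=3, W=0, V=2, U=1) weight 1/189
  (X=0, Y=0, Z=3, W=0, V=3, U=0) weight 1/189
  (X=0, Y=0, Z=3, W=0, V=3, U=1) weight 1/189
  (X=0, Y=0, Z=3, W=1, V=1, U=0) weight 1/756
  (X=0, Y=0, Z=3, W=1, V=1, U=1) weight 1/756
  (X=1, Y=0, Z=2, W=0, V=1, U=0) weight 1/252
  … 99 more
Group by X:
  weight(X=0) = 1/8
  weight(X=1) = 1/8
Total weight = 1/8 + 1/8 = 1/4
P(X=0 | obs) = 1/8 / 1/4 = 1/2
P(X=1 | obs) = 1/8 / 1/4 = 1/2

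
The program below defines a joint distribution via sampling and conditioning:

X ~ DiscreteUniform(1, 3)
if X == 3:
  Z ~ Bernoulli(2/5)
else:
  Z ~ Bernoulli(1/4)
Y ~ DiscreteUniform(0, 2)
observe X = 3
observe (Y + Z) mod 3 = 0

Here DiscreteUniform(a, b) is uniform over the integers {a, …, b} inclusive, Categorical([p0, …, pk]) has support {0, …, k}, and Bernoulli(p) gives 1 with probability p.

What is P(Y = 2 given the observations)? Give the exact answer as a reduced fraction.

P(Y = 2 | obs) = 2/5

Enumerate traces; 2 have nonzero weight after conditioning:
  (X=3, Z=0, Y=0) weight 1/15
  (X=3, Z=1, Y=2) weight 2/45
Group by Y:
  weight(Y=0) = 1/15
  weight(Y=2) = 2/45
Total weight = 1/15 + 2/45 = 1/9
P(Y=0 | obs) = 1/15 / 1/9 = 3/5
P(Y=2 | obs) = 2/45 / 1/9 = 2/5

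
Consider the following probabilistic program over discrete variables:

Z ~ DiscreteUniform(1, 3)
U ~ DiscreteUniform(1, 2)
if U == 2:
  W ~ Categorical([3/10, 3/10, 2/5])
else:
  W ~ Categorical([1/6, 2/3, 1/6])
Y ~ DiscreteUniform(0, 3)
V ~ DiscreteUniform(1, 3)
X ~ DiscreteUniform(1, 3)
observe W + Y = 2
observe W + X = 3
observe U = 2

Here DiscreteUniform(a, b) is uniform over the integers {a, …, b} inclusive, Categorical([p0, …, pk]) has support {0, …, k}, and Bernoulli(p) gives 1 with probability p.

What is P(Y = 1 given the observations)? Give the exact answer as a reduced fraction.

Enumerate traces; 27 have nonzero weight after conditioning:
  (Z=1, U=2, W=0, Y=2, V=1, X=3) weight 1/720
  (Z=1, U=2, W=0, Y=2, V=2, X=3) weight 1/720
  (Z=1, U=2, W=0, Y=2, V=3, X=3) weight 1/720
  (Z=1, U=2, W=1, Y=1, V=1, X=2) weight 1/720
  (Z=1, U=2, W=1, Y=1, V=2, X=2) weight 1/720
  (Z=1, U=2, W=1, Y=1, V=3, X=2) weight 1/720
  (Z=1, U=2, W=2, Y=0, V=1, X=1) weight 1/540
  (Z=1, U=2, W=2, Y=0, V=2, X=1) weight 1/540
  … 19 more
Group by Y:
  weight(Y=0) = 1/60
  weight(Y=1) = 1/80
  weight(Y=2) = 1/80
Total weight = 1/60 + 1/80 + 1/80 = 1/24
P(Y=0 | obs) = 1/60 / 1/24 = 2/5
P(Y=1 | obs) = 1/80 / 1/24 = 3/10
P(Y=2 | obs) = 1/80 / 1/24 = 3/10

P(Y = 1 | obs) = 3/10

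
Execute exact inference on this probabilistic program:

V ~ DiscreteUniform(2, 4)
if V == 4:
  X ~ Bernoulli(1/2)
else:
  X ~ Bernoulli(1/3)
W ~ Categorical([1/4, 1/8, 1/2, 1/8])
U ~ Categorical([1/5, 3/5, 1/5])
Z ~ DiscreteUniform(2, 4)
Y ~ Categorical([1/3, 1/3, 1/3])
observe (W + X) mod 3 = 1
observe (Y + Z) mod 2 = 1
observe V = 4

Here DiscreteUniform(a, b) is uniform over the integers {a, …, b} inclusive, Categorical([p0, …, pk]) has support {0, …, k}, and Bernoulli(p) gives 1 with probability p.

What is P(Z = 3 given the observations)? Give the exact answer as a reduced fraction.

P(Z = 3 | obs) = 1/2

Enumerate traces; 36 have nonzero weight after conditioning:
  (V=4, X=0, W=1, U=0, Z=2, Y=1) weight 1/2160
  (V=4, X=0, W=1, U=0, Z=3, Y=0) weight 1/2160
  (V=4, X=0, W=1, U=0, Z=3, Y=2) weight 1/2160
  (V=4, X=0, W=1, U=0, Z=4, Y=1) weight 1/2160
  (V=4, X=0, W=1, U=1, Z=2, Y=1) weight 1/720
  (V=4, X=0, W=1, U=1, Z=3, Y=0) weight 1/720
  (V=4, X=0, W=1, U=1, Z=3, Y=2) weight 1/720
  (V=4, X=0, W=1, U=1, Z=4, Y=1) weight 1/720
  … 28 more
Group by Z:
  weight(Z=2) = 1/108
  weight(Z=3) = 1/54
  weight(Z=4) = 1/108
Total weight = 1/108 + 1/54 + 1/108 = 1/27
P(Z=2 | obs) = 1/108 / 1/27 = 1/4
P(Z=3 | obs) = 1/54 / 1/27 = 1/2
P(Z=4 | obs) = 1/108 / 1/27 = 1/4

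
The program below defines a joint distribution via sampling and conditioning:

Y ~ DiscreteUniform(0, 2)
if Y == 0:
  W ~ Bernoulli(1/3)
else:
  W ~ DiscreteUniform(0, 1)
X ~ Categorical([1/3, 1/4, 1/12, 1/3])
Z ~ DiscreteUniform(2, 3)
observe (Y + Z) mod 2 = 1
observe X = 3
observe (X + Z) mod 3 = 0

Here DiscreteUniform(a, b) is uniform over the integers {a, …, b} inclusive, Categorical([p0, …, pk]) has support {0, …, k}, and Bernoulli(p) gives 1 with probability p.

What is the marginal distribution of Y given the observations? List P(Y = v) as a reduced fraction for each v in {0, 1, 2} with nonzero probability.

Enumerate traces; 4 have nonzero weight after conditioning:
  (Y=0, W=0, X=3, Z=3) weight 1/27
  (Y=0, W=1, X=3, Z=3) weight 1/54
  (Y=2, W=0, X=3, Z=3) weight 1/36
  (Y=2, W=1, X=3, Z=3) weight 1/36
Group by Y:
  weight(Y=0) = 1/18
  weight(Y=2) = 1/18
Total weight = 1/18 + 1/18 = 1/9
P(Y=0 | obs) = 1/18 / 1/9 = 1/2
P(Y=2 | obs) = 1/18 / 1/9 = 1/2

P(Y=0) = 1/2, P(Y=2) = 1/2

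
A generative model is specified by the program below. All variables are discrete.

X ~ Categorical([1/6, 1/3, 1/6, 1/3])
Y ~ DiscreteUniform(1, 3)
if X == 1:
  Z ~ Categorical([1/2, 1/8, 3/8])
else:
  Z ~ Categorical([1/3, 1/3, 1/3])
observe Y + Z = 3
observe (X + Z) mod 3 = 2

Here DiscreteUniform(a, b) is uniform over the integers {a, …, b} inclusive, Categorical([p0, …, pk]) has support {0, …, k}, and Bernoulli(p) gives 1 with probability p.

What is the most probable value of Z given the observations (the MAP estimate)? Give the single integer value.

argmax_v P(Z = v | obs) = 2

Enumerate traces; 4 have nonzero weight after conditioning:
  (X=0, Y=1, Z=2) weight 1/54
  (X=1, Y=2, Z=1) weight 1/72
  (X=2, Y=3, Z=0) weight 1/54
  (X=3, Y=1, Z=2) weight 1/27
Group by Z:
  weight(Z=0) = 1/54
  weight(Z=1) = 1/72
  weight(Z=2) = 1/18
Total weight = 1/54 + 1/72 + 1/18 = 19/216
P(Z=0 | obs) = 1/54 / 19/216 = 4/19
P(Z=1 | obs) = 1/72 / 19/216 = 3/19
P(Z=2 | obs) = 1/18 / 19/216 = 12/19
argmax = 2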